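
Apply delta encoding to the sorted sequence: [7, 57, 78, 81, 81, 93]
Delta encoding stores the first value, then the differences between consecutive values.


First value: 7
Deltas:
  57 - 7 = 50
  78 - 57 = 21
  81 - 78 = 3
  81 - 81 = 0
  93 - 81 = 12


Delta encoded: [7, 50, 21, 3, 0, 12]


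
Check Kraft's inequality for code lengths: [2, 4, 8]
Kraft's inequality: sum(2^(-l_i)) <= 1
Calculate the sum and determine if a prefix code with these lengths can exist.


Sum = 2^(-2) + 2^(-4) + 2^(-8)
    = 0.25 + 0.0625 + 0.00390625
    = 81/256 = 0.31640625
Since 0.31640625 <= 1, Kraft's inequality IS satisfied.
A prefix code with these lengths CAN exist.

Kraft sum = 0.31640625. Satisfied.


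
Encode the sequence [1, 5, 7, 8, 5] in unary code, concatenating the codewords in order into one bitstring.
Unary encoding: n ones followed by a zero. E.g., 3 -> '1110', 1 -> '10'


Encode each number as n ones followed by a terminating 0:
  1 -> 10 (2 bits)
  5 -> 111110 (6 bits)
  7 -> 11111110 (8 bits)
  8 -> 111111110 (9 bits)
  5 -> 111110 (6 bits)
Total length = 2 + 6 + 8 + 9 + 6 = 31 bits.

Unary([1, 5, 7, 8, 5]) = 1011111011111110111111110111110 (31 bits)


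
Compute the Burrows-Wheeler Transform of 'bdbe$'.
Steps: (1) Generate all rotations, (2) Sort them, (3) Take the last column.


Rotations (sorted):
  0: $bdbe -> last char: e
  1: bdbe$ -> last char: $
  2: be$bd -> last char: d
  3: dbe$b -> last char: b
  4: e$bdb -> last char: b


BWT = e$dbb


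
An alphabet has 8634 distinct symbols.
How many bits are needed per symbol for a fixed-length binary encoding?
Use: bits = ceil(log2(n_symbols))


log2(8634) = 13.0758
Bracket: 2^13 = 8192 < 8634 <= 2^14 = 16384
So ceil(log2(8634)) = 14

bits = ceil(log2(8634)) = ceil(13.0758) = 14 bits


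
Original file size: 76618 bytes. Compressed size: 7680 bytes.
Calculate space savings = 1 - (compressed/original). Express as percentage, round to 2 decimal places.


ratio = compressed/original = 7680/76618 = 0.100238
savings = 1 - ratio = 1 - 0.100238 = 0.899762
as a percentage: 0.899762 * 100 = 89.98%

Space savings = 1 - 7680/76618 = 89.98%


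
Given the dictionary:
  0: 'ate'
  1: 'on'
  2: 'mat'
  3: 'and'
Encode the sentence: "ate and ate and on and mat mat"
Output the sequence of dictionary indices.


Look up each word in the dictionary:
  'ate' -> 0
  'and' -> 3
  'ate' -> 0
  'and' -> 3
  'on' -> 1
  'and' -> 3
  'mat' -> 2
  'mat' -> 2

Encoded: [0, 3, 0, 3, 1, 3, 2, 2]


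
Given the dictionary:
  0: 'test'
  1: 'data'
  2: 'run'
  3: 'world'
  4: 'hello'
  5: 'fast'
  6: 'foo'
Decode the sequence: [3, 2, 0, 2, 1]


Look up each index in the dictionary:
  3 -> 'world'
  2 -> 'run'
  0 -> 'test'
  2 -> 'run'
  1 -> 'data'

Decoded: "world run test run data"


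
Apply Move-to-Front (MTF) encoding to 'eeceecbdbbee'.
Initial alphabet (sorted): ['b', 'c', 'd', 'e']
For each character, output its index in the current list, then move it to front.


MTF encoding:
'e': index 3 in ['b', 'c', 'd', 'e'] -> ['e', 'b', 'c', 'd']
'e': index 0 in ['e', 'b', 'c', 'd'] -> ['e', 'b', 'c', 'd']
'c': index 2 in ['e', 'b', 'c', 'd'] -> ['c', 'e', 'b', 'd']
'e': index 1 in ['c', 'e', 'b', 'd'] -> ['e', 'c', 'b', 'd']
'e': index 0 in ['e', 'c', 'b', 'd'] -> ['e', 'c', 'b', 'd']
'c': index 1 in ['e', 'c', 'b', 'd'] -> ['c', 'e', 'b', 'd']
'b': index 2 in ['c', 'e', 'b', 'd'] -> ['b', 'c', 'e', 'd']
'd': index 3 in ['b', 'c', 'e', 'd'] -> ['d', 'b', 'c', 'e']
'b': index 1 in ['d', 'b', 'c', 'e'] -> ['b', 'd', 'c', 'e']
'b': index 0 in ['b', 'd', 'c', 'e'] -> ['b', 'd', 'c', 'e']
'e': index 3 in ['b', 'd', 'c', 'e'] -> ['e', 'b', 'd', 'c']
'e': index 0 in ['e', 'b', 'd', 'c'] -> ['e', 'b', 'd', 'c']


Output: [3, 0, 2, 1, 0, 1, 2, 3, 1, 0, 3, 0]


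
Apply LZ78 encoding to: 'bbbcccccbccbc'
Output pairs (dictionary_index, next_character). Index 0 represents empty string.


LZ78 encoding steps:
Dictionary: {0: ''}
Step 1: w='' (idx 0), next='b' -> output (0, 'b'), add 'b' as idx 1
Step 2: w='b' (idx 1), next='b' -> output (1, 'b'), add 'bb' as idx 2
Step 3: w='' (idx 0), next='c' -> output (0, 'c'), add 'c' as idx 3
Step 4: w='c' (idx 3), next='c' -> output (3, 'c'), add 'cc' as idx 4
Step 5: w='cc' (idx 4), next='b' -> output (4, 'b'), add 'ccb' as idx 5
Step 6: w='ccb' (idx 5), next='c' -> output (5, 'c'), add 'ccbc' as idx 6


Encoded: [(0, 'b'), (1, 'b'), (0, 'c'), (3, 'c'), (4, 'b'), (5, 'c')]


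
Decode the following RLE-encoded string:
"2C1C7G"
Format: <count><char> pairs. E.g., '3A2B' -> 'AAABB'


Expanding each <count><char> pair:
  2C -> 'CC'
  1C -> 'C'
  7G -> 'GGGGGGG'

Decoded = CCCGGGGGGG


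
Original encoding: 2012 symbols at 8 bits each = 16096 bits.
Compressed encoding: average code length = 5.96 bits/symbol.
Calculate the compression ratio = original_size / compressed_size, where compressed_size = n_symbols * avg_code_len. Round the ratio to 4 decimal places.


original_size = n_symbols * orig_bits = 2012 * 8 = 16096 bits
compressed_size = n_symbols * avg_code_len = 2012 * 5.96 = 11991.52 bits
ratio = original_size / compressed_size = 16096 / 11991.52 = 1.3423

Compression ratio = 1.3423


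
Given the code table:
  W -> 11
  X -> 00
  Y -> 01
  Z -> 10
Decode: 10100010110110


Decoding:
10 -> Z
10 -> Z
00 -> X
10 -> Z
11 -> W
01 -> Y
10 -> Z


Result: ZZXZWYZ


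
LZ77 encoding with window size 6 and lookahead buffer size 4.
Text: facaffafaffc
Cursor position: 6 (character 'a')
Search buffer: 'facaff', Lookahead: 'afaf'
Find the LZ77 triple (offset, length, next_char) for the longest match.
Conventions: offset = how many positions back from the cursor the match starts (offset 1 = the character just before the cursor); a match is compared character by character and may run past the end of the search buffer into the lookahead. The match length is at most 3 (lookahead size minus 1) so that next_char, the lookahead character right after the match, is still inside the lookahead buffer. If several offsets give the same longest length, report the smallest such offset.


Try each offset into the search buffer:
  offset=1 (pos 5, char 'f'): match length 0
  offset=2 (pos 4, char 'f'): match length 0
  offset=3 (pos 3, char 'a'): match length 2
  offset=4 (pos 2, char 'c'): match length 0
  offset=5 (pos 1, char 'a'): match length 1
  offset=6 (pos 0, char 'f'): match length 0
Longest match has length 2 at offset 3.
next_char = character at position 6 + 2 = 8 -> 'a'

Best match: offset=3, length=2 (matching 'af' starting at position 3)
LZ77 triple: (3, 2, 'a')


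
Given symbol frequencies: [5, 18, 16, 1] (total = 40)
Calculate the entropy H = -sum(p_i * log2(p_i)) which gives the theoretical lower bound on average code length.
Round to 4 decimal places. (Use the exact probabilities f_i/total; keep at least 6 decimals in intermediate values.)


Per-symbol terms -p_i * log2(p_i) with p_i = f_i/40:
  p = 5/40 = 0.125000: log2(p) = -3.000000, -p*log2(p) = 0.375000
  p = 18/40 = 0.450000: log2(p) = -1.152003, -p*log2(p) = 0.518401
  p = 16/40 = 0.400000: log2(p) = -1.321928, -p*log2(p) = 0.528771
  p = 1/40 = 0.025000: log2(p) = -5.321928, -p*log2(p) = 0.133048
H = 0.375000 + 0.518401 + 0.528771 + 0.133048 = 1.555220

H = 1.5552 bits/symbol


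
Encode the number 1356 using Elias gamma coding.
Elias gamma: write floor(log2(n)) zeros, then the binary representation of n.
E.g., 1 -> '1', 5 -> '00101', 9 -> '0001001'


num_bits = floor(log2(1356)) + 1 = 11
leading_zeros = num_bits - 1 = 10
binary(1356) = 10101001100

Elias gamma(1356) = '0000000000' + '10101001100' = 000000000010101001100 (21 bits)


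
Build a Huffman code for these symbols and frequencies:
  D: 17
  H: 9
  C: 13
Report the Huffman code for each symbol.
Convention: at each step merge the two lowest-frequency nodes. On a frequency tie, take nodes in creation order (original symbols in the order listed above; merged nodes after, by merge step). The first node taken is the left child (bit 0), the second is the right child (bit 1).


Huffman tree construction:
Step 1: Merge H(9) + C(13) = 22
Step 2: Merge D(17) + (H+C)(22) = 39
Read each symbol's code off the tree from the root (left child = 0, right child = 1).

Codes:
  D: 0 (length 1)
  H: 10 (length 2)
  C: 11 (length 2)
Average code length: 61/39 = 1.5641 bits/symbol


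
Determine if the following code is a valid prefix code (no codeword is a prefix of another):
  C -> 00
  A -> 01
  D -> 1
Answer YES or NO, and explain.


Checking each pair (does one codeword prefix another?):
  C='00' vs A='01': no prefix
  C='00' vs D='1': no prefix
  A='01' vs C='00': no prefix
  A='01' vs D='1': no prefix
  D='1' vs C='00': no prefix
  D='1' vs A='01': no prefix
No violation found over all pairs.

YES -- this is a valid prefix code. No codeword is a prefix of any other codeword.


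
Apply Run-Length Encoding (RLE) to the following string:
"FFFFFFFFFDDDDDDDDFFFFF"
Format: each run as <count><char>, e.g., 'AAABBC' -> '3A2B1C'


Scanning runs left to right:
  i=0: run of 'F' x 9 -> '9F'
  i=9: run of 'D' x 8 -> '8D'
  i=17: run of 'F' x 5 -> '5F'

RLE = 9F8D5F


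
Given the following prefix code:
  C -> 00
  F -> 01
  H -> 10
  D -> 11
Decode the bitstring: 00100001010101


Decoding step by step:
Bits 00 -> C
Bits 10 -> H
Bits 00 -> C
Bits 01 -> F
Bits 01 -> F
Bits 01 -> F
Bits 01 -> F


Decoded message: CHCFFFF


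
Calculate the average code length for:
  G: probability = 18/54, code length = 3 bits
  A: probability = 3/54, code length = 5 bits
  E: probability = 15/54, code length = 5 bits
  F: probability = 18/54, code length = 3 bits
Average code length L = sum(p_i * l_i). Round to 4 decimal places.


Weighted contributions p_i * l_i:
  G: (18/54) * 3 = 54/54
  A: (3/54) * 5 = 15/54
  E: (15/54) * 5 = 75/54
  F: (18/54) * 3 = 54/54
Sum = (54 + 15 + 75 + 54)/54 = 198/54

L = 198/54 = 3.6667 bits/symbol


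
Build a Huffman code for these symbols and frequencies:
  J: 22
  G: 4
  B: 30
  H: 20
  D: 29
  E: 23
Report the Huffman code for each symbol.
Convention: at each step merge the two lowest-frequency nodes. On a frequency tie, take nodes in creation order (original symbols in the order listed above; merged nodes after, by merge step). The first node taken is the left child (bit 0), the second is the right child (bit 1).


Huffman tree construction:
Step 1: Merge G(4) + H(20) = 24
Step 2: Merge J(22) + E(23) = 45
Step 3: Merge (G+H)(24) + D(29) = 53
Step 4: Merge B(30) + (J+E)(45) = 75
Step 5: Merge ((G+H)+D)(53) + (B+(J+E))(75) = 128
Read each symbol's code off the tree from the root (left child = 0, right child = 1).

Codes:
  J: 110 (length 3)
  G: 000 (length 3)
  B: 10 (length 2)
  H: 001 (length 3)
  D: 01 (length 2)
  E: 111 (length 3)
Average code length: 325/128 = 2.5391 bits/symbol


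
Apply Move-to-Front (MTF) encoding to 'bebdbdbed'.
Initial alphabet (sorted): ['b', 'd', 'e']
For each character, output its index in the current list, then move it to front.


MTF encoding:
'b': index 0 in ['b', 'd', 'e'] -> ['b', 'd', 'e']
'e': index 2 in ['b', 'd', 'e'] -> ['e', 'b', 'd']
'b': index 1 in ['e', 'b', 'd'] -> ['b', 'e', 'd']
'd': index 2 in ['b', 'e', 'd'] -> ['d', 'b', 'e']
'b': index 1 in ['d', 'b', 'e'] -> ['b', 'd', 'e']
'd': index 1 in ['b', 'd', 'e'] -> ['d', 'b', 'e']
'b': index 1 in ['d', 'b', 'e'] -> ['b', 'd', 'e']
'e': index 2 in ['b', 'd', 'e'] -> ['e', 'b', 'd']
'd': index 2 in ['e', 'b', 'd'] -> ['d', 'e', 'b']


Output: [0, 2, 1, 2, 1, 1, 1, 2, 2]


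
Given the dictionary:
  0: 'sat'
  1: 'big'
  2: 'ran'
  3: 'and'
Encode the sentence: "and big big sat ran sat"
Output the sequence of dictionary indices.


Look up each word in the dictionary:
  'and' -> 3
  'big' -> 1
  'big' -> 1
  'sat' -> 0
  'ran' -> 2
  'sat' -> 0

Encoded: [3, 1, 1, 0, 2, 0]


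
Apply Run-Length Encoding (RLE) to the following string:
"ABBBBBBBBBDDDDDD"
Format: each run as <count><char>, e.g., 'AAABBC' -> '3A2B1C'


Scanning runs left to right:
  i=0: run of 'A' x 1 -> '1A'
  i=1: run of 'B' x 9 -> '9B'
  i=10: run of 'D' x 6 -> '6D'

RLE = 1A9B6D


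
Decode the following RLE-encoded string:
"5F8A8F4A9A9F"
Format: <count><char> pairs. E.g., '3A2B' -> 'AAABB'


Expanding each <count><char> pair:
  5F -> 'FFFFF'
  8A -> 'AAAAAAAA'
  8F -> 'FFFFFFFF'
  4A -> 'AAAA'
  9A -> 'AAAAAAAAA'
  9F -> 'FFFFFFFFF'

Decoded = FFFFFAAAAAAAAFFFFFFFFAAAAAAAAAAAAAFFFFFFFFF


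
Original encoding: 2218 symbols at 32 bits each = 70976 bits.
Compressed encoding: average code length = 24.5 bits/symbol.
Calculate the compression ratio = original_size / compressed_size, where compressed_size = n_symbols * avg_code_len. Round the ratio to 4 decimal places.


original_size = n_symbols * orig_bits = 2218 * 32 = 70976 bits
compressed_size = n_symbols * avg_code_len = 2218 * 24.5 = 54341.0 bits
ratio = original_size / compressed_size = 70976 / 54341.0 = 1.3061

Compression ratio = 1.3061


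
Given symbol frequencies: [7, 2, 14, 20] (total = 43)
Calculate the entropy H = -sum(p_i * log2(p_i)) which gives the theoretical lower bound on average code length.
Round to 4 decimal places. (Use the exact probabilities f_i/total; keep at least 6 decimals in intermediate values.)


Per-symbol terms -p_i * log2(p_i) with p_i = f_i/43:
  p = 7/43 = 0.162791: log2(p) = -2.618910, -p*log2(p) = 0.426334
  p = 2/43 = 0.046512: log2(p) = -4.426265, -p*log2(p) = 0.205873
  p = 14/43 = 0.325581: log2(p) = -1.618910, -p*log2(p) = 0.527087
  p = 20/43 = 0.465116: log2(p) = -1.104337, -p*log2(p) = 0.513645
H = 0.426334 + 0.205873 + 0.527087 + 0.513645 = 1.672939

H = 1.6729 bits/symbol


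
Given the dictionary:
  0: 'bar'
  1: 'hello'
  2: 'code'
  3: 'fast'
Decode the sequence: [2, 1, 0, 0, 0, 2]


Look up each index in the dictionary:
  2 -> 'code'
  1 -> 'hello'
  0 -> 'bar'
  0 -> 'bar'
  0 -> 'bar'
  2 -> 'code'

Decoded: "code hello bar bar bar code"


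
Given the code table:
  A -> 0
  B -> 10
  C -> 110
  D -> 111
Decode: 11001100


Decoding:
110 -> C
0 -> A
110 -> C
0 -> A


Result: CACA


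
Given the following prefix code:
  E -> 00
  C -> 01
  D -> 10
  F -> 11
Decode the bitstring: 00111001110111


Decoding step by step:
Bits 00 -> E
Bits 11 -> F
Bits 10 -> D
Bits 01 -> C
Bits 11 -> F
Bits 01 -> C
Bits 11 -> F


Decoded message: EFDCFCF


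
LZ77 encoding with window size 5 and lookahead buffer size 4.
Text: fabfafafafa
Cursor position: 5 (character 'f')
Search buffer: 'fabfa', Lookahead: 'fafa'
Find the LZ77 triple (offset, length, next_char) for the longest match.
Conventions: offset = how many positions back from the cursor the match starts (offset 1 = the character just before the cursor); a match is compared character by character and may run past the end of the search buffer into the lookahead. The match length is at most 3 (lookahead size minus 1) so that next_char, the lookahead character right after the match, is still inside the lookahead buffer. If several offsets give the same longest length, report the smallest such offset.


Try each offset into the search buffer:
  offset=1 (pos 4, char 'a'): match length 0
  offset=2 (pos 3, char 'f'): match length 3
  offset=3 (pos 2, char 'b'): match length 0
  offset=4 (pos 1, char 'a'): match length 0
  offset=5 (pos 0, char 'f'): match length 2
Longest match has length 3 at offset 2.
next_char = character at position 5 + 3 = 8 -> 'a'

Best match: offset=2, length=3 (matching 'faf' starting at position 3)
LZ77 triple: (2, 3, 'a')


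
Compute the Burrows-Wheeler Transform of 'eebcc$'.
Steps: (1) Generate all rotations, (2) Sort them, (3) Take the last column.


Rotations (sorted):
  0: $eebcc -> last char: c
  1: bcc$ee -> last char: e
  2: c$eebc -> last char: c
  3: cc$eeb -> last char: b
  4: ebcc$e -> last char: e
  5: eebcc$ -> last char: $


BWT = cecbe$


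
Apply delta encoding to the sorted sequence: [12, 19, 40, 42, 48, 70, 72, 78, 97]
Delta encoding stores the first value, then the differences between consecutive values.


First value: 12
Deltas:
  19 - 12 = 7
  40 - 19 = 21
  42 - 40 = 2
  48 - 42 = 6
  70 - 48 = 22
  72 - 70 = 2
  78 - 72 = 6
  97 - 78 = 19


Delta encoded: [12, 7, 21, 2, 6, 22, 2, 6, 19]


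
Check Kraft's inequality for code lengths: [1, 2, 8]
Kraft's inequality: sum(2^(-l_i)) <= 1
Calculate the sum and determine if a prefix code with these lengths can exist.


Sum = 2^(-1) + 2^(-2) + 2^(-8)
    = 0.5 + 0.25 + 0.00390625
    = 193/256 = 0.75390625
Since 0.75390625 <= 1, Kraft's inequality IS satisfied.
A prefix code with these lengths CAN exist.

Kraft sum = 0.75390625. Satisfied.


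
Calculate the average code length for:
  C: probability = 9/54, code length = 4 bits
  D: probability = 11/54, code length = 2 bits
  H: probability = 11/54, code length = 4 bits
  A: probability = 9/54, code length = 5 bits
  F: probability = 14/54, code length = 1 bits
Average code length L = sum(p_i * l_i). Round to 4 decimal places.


Weighted contributions p_i * l_i:
  C: (9/54) * 4 = 36/54
  D: (11/54) * 2 = 22/54
  H: (11/54) * 4 = 44/54
  A: (9/54) * 5 = 45/54
  F: (14/54) * 1 = 14/54
Sum = (36 + 22 + 44 + 45 + 14)/54 = 161/54

L = 161/54 = 2.9815 bits/symbol


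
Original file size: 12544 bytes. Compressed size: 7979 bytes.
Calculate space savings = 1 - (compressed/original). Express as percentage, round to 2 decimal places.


ratio = compressed/original = 7979/12544 = 0.636081
savings = 1 - ratio = 1 - 0.636081 = 0.363919
as a percentage: 0.363919 * 100 = 36.39%

Space savings = 1 - 7979/12544 = 36.39%


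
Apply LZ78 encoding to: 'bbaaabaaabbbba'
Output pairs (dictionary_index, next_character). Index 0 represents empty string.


LZ78 encoding steps:
Dictionary: {0: ''}
Step 1: w='' (idx 0), next='b' -> output (0, 'b'), add 'b' as idx 1
Step 2: w='b' (idx 1), next='a' -> output (1, 'a'), add 'ba' as idx 2
Step 3: w='' (idx 0), next='a' -> output (0, 'a'), add 'a' as idx 3
Step 4: w='a' (idx 3), next='b' -> output (3, 'b'), add 'ab' as idx 4
Step 5: w='a' (idx 3), next='a' -> output (3, 'a'), add 'aa' as idx 5
Step 6: w='ab' (idx 4), next='b' -> output (4, 'b'), add 'abb' as idx 6
Step 7: w='b' (idx 1), next='b' -> output (1, 'b'), add 'bb' as idx 7
Step 8: w='a' (idx 3), end of input -> output (3, '')


Encoded: [(0, 'b'), (1, 'a'), (0, 'a'), (3, 'b'), (3, 'a'), (4, 'b'), (1, 'b'), (3, '')]


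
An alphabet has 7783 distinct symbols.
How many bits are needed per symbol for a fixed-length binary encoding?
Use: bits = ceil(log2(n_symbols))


log2(7783) = 12.9261
Bracket: 2^12 = 4096 < 7783 <= 2^13 = 8192
So ceil(log2(7783)) = 13

bits = ceil(log2(7783)) = ceil(12.9261) = 13 bits


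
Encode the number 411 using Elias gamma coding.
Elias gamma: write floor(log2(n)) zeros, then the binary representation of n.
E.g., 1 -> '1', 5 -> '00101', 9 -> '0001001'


num_bits = floor(log2(411)) + 1 = 9
leading_zeros = num_bits - 1 = 8
binary(411) = 110011011

Elias gamma(411) = '00000000' + '110011011' = 00000000110011011 (17 bits)


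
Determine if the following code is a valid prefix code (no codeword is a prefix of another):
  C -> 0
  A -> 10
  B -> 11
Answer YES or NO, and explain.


Checking each pair (does one codeword prefix another?):
  C='0' vs A='10': no prefix
  C='0' vs B='11': no prefix
  A='10' vs C='0': no prefix
  A='10' vs B='11': no prefix
  B='11' vs C='0': no prefix
  B='11' vs A='10': no prefix
No violation found over all pairs.

YES -- this is a valid prefix code. No codeword is a prefix of any other codeword.


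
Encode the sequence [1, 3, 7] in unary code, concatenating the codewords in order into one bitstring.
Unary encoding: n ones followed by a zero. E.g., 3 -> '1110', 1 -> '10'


Encode each number as n ones followed by a terminating 0:
  1 -> 10 (2 bits)
  3 -> 1110 (4 bits)
  7 -> 11111110 (8 bits)
Total length = 2 + 4 + 8 = 14 bits.

Unary([1, 3, 7]) = 10111011111110 (14 bits)


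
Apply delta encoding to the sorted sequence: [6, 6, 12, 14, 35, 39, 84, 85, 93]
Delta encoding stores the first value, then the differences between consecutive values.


First value: 6
Deltas:
  6 - 6 = 0
  12 - 6 = 6
  14 - 12 = 2
  35 - 14 = 21
  39 - 35 = 4
  84 - 39 = 45
  85 - 84 = 1
  93 - 85 = 8


Delta encoded: [6, 0, 6, 2, 21, 4, 45, 1, 8]


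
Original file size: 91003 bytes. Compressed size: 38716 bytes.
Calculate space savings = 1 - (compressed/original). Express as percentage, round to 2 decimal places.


ratio = compressed/original = 38716/91003 = 0.425437
savings = 1 - ratio = 1 - 0.425437 = 0.574563
as a percentage: 0.574563 * 100 = 57.46%

Space savings = 1 - 38716/91003 = 57.46%


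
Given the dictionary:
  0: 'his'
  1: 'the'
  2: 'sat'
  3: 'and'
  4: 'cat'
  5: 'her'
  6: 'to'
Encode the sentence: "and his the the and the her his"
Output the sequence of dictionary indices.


Look up each word in the dictionary:
  'and' -> 3
  'his' -> 0
  'the' -> 1
  'the' -> 1
  'and' -> 3
  'the' -> 1
  'her' -> 5
  'his' -> 0

Encoded: [3, 0, 1, 1, 3, 1, 5, 0]


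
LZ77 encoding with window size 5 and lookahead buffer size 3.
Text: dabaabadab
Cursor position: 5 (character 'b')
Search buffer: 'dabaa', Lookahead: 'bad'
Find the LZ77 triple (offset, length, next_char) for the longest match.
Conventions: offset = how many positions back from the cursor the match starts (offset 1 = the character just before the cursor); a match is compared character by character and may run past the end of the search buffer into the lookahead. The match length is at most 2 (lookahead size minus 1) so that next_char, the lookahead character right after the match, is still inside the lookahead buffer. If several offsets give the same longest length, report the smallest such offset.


Try each offset into the search buffer:
  offset=1 (pos 4, char 'a'): match length 0
  offset=2 (pos 3, char 'a'): match length 0
  offset=3 (pos 2, char 'b'): match length 2
  offset=4 (pos 1, char 'a'): match length 0
  offset=5 (pos 0, char 'd'): match length 0
Longest match has length 2 at offset 3.
next_char = character at position 5 + 2 = 7 -> 'd'

Best match: offset=3, length=2 (matching 'ba' starting at position 2)
LZ77 triple: (3, 2, 'd')


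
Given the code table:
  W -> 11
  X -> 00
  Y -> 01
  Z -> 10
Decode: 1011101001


Decoding:
10 -> Z
11 -> W
10 -> Z
10 -> Z
01 -> Y


Result: ZWZZY


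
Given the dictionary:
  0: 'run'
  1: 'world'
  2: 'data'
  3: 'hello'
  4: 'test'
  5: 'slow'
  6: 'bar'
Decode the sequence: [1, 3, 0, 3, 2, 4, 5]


Look up each index in the dictionary:
  1 -> 'world'
  3 -> 'hello'
  0 -> 'run'
  3 -> 'hello'
  2 -> 'data'
  4 -> 'test'
  5 -> 'slow'

Decoded: "world hello run hello data test slow"


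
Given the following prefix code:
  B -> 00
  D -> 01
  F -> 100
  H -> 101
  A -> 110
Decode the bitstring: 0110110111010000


Decoding step by step:
Bits 01 -> D
Bits 101 -> H
Bits 101 -> H
Bits 110 -> A
Bits 100 -> F
Bits 00 -> B


Decoded message: DHHAFB


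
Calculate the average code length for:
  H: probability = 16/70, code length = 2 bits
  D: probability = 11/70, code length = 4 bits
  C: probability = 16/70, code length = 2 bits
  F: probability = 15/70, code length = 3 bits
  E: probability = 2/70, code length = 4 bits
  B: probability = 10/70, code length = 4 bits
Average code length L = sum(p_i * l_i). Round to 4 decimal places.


Weighted contributions p_i * l_i:
  H: (16/70) * 2 = 32/70
  D: (11/70) * 4 = 44/70
  C: (16/70) * 2 = 32/70
  F: (15/70) * 3 = 45/70
  E: (2/70) * 4 = 8/70
  B: (10/70) * 4 = 40/70
Sum = (32 + 44 + 32 + 45 + 8 + 40)/70 = 201/70

L = 201/70 = 2.8714 bits/symbol


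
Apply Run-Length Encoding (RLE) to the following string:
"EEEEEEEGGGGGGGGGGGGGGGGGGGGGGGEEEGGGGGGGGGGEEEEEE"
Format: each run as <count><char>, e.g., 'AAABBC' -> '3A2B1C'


Scanning runs left to right:
  i=0: run of 'E' x 7 -> '7E'
  i=7: run of 'G' x 23 -> '23G'
  i=30: run of 'E' x 3 -> '3E'
  i=33: run of 'G' x 10 -> '10G'
  i=43: run of 'E' x 6 -> '6E'

RLE = 7E23G3E10G6E


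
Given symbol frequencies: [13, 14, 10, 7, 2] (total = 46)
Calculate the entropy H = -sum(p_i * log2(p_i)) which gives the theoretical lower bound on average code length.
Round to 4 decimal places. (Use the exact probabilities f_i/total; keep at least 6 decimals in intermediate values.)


Per-symbol terms -p_i * log2(p_i) with p_i = f_i/46:
  p = 13/46 = 0.282609: log2(p) = -1.823122, -p*log2(p) = 0.515230
  p = 14/46 = 0.304348: log2(p) = -1.716207, -p*log2(p) = 0.522324
  p = 10/46 = 0.217391: log2(p) = -2.201634, -p*log2(p) = 0.478616
  p = 7/46 = 0.152174: log2(p) = -2.716207, -p*log2(p) = 0.413336
  p = 2/46 = 0.043478: log2(p) = -4.523562, -p*log2(p) = 0.196677
H = 0.515230 + 0.522324 + 0.478616 + 0.413336 + 0.196677 = 2.126183

H = 2.1262 bits/symbol


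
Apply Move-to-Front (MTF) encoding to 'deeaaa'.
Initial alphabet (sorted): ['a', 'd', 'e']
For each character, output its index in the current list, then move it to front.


MTF encoding:
'd': index 1 in ['a', 'd', 'e'] -> ['d', 'a', 'e']
'e': index 2 in ['d', 'a', 'e'] -> ['e', 'd', 'a']
'e': index 0 in ['e', 'd', 'a'] -> ['e', 'd', 'a']
'a': index 2 in ['e', 'd', 'a'] -> ['a', 'e', 'd']
'a': index 0 in ['a', 'e', 'd'] -> ['a', 'e', 'd']
'a': index 0 in ['a', 'e', 'd'] -> ['a', 'e', 'd']


Output: [1, 2, 0, 2, 0, 0]


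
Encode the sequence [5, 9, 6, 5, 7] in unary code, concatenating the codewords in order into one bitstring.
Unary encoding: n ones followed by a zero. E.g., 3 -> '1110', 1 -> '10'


Encode each number as n ones followed by a terminating 0:
  5 -> 111110 (6 bits)
  9 -> 1111111110 (10 bits)
  6 -> 1111110 (7 bits)
  5 -> 111110 (6 bits)
  7 -> 11111110 (8 bits)
Total length = 6 + 10 + 7 + 6 + 8 = 37 bits.

Unary([5, 9, 6, 5, 7]) = 1111101111111110111111011111011111110 (37 bits)


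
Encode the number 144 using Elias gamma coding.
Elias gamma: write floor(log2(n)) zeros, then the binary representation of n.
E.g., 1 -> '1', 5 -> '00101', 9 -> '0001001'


num_bits = floor(log2(144)) + 1 = 8
leading_zeros = num_bits - 1 = 7
binary(144) = 10010000

Elias gamma(144) = '0000000' + '10010000' = 000000010010000 (15 bits)


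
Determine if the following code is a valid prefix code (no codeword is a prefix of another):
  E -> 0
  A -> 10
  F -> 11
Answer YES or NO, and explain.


Checking each pair (does one codeword prefix another?):
  E='0' vs A='10': no prefix
  E='0' vs F='11': no prefix
  A='10' vs E='0': no prefix
  A='10' vs F='11': no prefix
  F='11' vs E='0': no prefix
  F='11' vs A='10': no prefix
No violation found over all pairs.

YES -- this is a valid prefix code. No codeword is a prefix of any other codeword.


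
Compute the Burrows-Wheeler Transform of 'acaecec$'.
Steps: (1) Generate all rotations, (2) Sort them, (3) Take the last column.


Rotations (sorted):
  0: $acaecec -> last char: c
  1: acaecec$ -> last char: $
  2: aecec$ac -> last char: c
  3: c$acaece -> last char: e
  4: caecec$a -> last char: a
  5: cec$acae -> last char: e
  6: ec$acaec -> last char: c
  7: ecec$aca -> last char: a


BWT = c$ceaeca


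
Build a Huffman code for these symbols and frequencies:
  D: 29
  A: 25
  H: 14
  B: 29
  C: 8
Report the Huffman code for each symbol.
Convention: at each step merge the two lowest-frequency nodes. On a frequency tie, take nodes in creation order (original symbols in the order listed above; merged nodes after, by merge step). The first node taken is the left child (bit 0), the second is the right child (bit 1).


Huffman tree construction:
Step 1: Merge C(8) + H(14) = 22
Step 2: Merge (C+H)(22) + A(25) = 47
Step 3: Merge D(29) + B(29) = 58
Step 4: Merge ((C+H)+A)(47) + (D+B)(58) = 105
Read each symbol's code off the tree from the root (left child = 0, right child = 1).

Codes:
  D: 10 (length 2)
  A: 01 (length 2)
  H: 001 (length 3)
  B: 11 (length 2)
  C: 000 (length 3)
Average code length: 232/105 = 2.2095 bits/symbol


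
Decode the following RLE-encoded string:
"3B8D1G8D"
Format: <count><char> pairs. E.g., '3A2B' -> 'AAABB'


Expanding each <count><char> pair:
  3B -> 'BBB'
  8D -> 'DDDDDDDD'
  1G -> 'G'
  8D -> 'DDDDDDDD'

Decoded = BBBDDDDDDDDGDDDDDDDD


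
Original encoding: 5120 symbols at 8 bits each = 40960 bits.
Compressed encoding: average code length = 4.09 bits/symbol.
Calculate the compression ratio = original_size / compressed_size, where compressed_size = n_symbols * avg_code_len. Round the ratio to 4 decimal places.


original_size = n_symbols * orig_bits = 5120 * 8 = 40960 bits
compressed_size = n_symbols * avg_code_len = 5120 * 4.09 = 20940.8 bits
ratio = original_size / compressed_size = 40960 / 20940.8 = 1.956

Compression ratio = 1.956


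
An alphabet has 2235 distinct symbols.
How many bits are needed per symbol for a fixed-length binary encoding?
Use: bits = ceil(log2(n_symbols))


log2(2235) = 11.1261
Bracket: 2^11 = 2048 < 2235 <= 2^12 = 4096
So ceil(log2(2235)) = 12

bits = ceil(log2(2235)) = ceil(11.1261) = 12 bits


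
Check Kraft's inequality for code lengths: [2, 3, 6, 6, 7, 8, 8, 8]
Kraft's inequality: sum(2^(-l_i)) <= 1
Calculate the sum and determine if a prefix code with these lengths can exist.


Sum = 2^(-2) + 2^(-3) + 2^(-6) + 2^(-6) + 2^(-7) + 2^(-8) + 2^(-8) + 2^(-8)
    = 0.25 + 0.125 + 0.015625 + 0.015625 + 0.0078125 + 0.00390625 + 0.00390625 + 0.00390625
    = 109/256 = 0.42578125
Since 0.42578125 <= 1, Kraft's inequality IS satisfied.
A prefix code with these lengths CAN exist.

Kraft sum = 0.42578125. Satisfied.


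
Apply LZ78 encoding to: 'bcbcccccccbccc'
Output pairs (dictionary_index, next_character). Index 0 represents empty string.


LZ78 encoding steps:
Dictionary: {0: ''}
Step 1: w='' (idx 0), next='b' -> output (0, 'b'), add 'b' as idx 1
Step 2: w='' (idx 0), next='c' -> output (0, 'c'), add 'c' as idx 2
Step 3: w='b' (idx 1), next='c' -> output (1, 'c'), add 'bc' as idx 3
Step 4: w='c' (idx 2), next='c' -> output (2, 'c'), add 'cc' as idx 4
Step 5: w='cc' (idx 4), next='c' -> output (4, 'c'), add 'ccc' as idx 5
Step 6: w='c' (idx 2), next='b' -> output (2, 'b'), add 'cb' as idx 6
Step 7: w='ccc' (idx 5), end of input -> output (5, '')


Encoded: [(0, 'b'), (0, 'c'), (1, 'c'), (2, 'c'), (4, 'c'), (2, 'b'), (5, '')]


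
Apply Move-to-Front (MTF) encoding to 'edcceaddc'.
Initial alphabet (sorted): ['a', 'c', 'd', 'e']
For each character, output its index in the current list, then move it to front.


MTF encoding:
'e': index 3 in ['a', 'c', 'd', 'e'] -> ['e', 'a', 'c', 'd']
'd': index 3 in ['e', 'a', 'c', 'd'] -> ['d', 'e', 'a', 'c']
'c': index 3 in ['d', 'e', 'a', 'c'] -> ['c', 'd', 'e', 'a']
'c': index 0 in ['c', 'd', 'e', 'a'] -> ['c', 'd', 'e', 'a']
'e': index 2 in ['c', 'd', 'e', 'a'] -> ['e', 'c', 'd', 'a']
'a': index 3 in ['e', 'c', 'd', 'a'] -> ['a', 'e', 'c', 'd']
'd': index 3 in ['a', 'e', 'c', 'd'] -> ['d', 'a', 'e', 'c']
'd': index 0 in ['d', 'a', 'e', 'c'] -> ['d', 'a', 'e', 'c']
'c': index 3 in ['d', 'a', 'e', 'c'] -> ['c', 'd', 'a', 'e']


Output: [3, 3, 3, 0, 2, 3, 3, 0, 3]


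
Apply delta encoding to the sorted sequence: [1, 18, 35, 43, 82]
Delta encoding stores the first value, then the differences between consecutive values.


First value: 1
Deltas:
  18 - 1 = 17
  35 - 18 = 17
  43 - 35 = 8
  82 - 43 = 39


Delta encoded: [1, 17, 17, 8, 39]


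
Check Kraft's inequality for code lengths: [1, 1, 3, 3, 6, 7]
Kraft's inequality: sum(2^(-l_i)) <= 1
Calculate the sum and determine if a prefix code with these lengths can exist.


Sum = 2^(-1) + 2^(-1) + 2^(-3) + 2^(-3) + 2^(-6) + 2^(-7)
    = 0.5 + 0.5 + 0.125 + 0.125 + 0.015625 + 0.0078125
    = 163/128 = 1.2734375
Since 1.2734375 > 1, Kraft's inequality is NOT satisfied.
A prefix code with these lengths CANNOT exist.

Kraft sum = 1.2734375. Not satisfied.


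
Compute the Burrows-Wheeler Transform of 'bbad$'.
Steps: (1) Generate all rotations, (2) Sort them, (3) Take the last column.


Rotations (sorted):
  0: $bbad -> last char: d
  1: ad$bb -> last char: b
  2: bad$b -> last char: b
  3: bbad$ -> last char: $
  4: d$bba -> last char: a


BWT = dbb$a


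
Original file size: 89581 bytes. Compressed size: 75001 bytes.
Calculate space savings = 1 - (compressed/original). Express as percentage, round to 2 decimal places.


ratio = compressed/original = 75001/89581 = 0.837242
savings = 1 - ratio = 1 - 0.837242 = 0.162758
as a percentage: 0.162758 * 100 = 16.28%

Space savings = 1 - 75001/89581 = 16.28%


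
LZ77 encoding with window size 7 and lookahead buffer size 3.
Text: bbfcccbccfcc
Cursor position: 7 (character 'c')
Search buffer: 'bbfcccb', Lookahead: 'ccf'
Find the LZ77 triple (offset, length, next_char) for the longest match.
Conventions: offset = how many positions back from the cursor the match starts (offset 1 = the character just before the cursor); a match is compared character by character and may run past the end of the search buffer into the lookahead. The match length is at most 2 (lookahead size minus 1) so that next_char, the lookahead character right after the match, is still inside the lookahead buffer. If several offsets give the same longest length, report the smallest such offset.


Try each offset into the search buffer:
  offset=1 (pos 6, char 'b'): match length 0
  offset=2 (pos 5, char 'c'): match length 1
  offset=3 (pos 4, char 'c'): match length 2
  offset=4 (pos 3, char 'c'): match length 2
  offset=5 (pos 2, char 'f'): match length 0
  offset=6 (pos 1, char 'b'): match length 0
  offset=7 (pos 0, char 'b'): match length 0
Longest match has length 2, found at offsets 3, 4; take the smallest, offset 3.
next_char = character at position 7 + 2 = 9 -> 'f'

Best match: offset=3, length=2 (matching 'cc' starting at position 4)
LZ77 triple: (3, 2, 'f')


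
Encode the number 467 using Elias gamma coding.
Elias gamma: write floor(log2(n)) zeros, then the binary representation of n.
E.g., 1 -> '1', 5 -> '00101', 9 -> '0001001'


num_bits = floor(log2(467)) + 1 = 9
leading_zeros = num_bits - 1 = 8
binary(467) = 111010011

Elias gamma(467) = '00000000' + '111010011' = 00000000111010011 (17 bits)


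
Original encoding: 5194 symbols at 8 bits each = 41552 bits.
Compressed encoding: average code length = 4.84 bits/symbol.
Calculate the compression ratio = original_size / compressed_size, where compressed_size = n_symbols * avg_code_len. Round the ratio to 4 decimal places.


original_size = n_symbols * orig_bits = 5194 * 8 = 41552 bits
compressed_size = n_symbols * avg_code_len = 5194 * 4.84 = 25138.96 bits
ratio = original_size / compressed_size = 41552 / 25138.96 = 1.6529

Compression ratio = 1.6529


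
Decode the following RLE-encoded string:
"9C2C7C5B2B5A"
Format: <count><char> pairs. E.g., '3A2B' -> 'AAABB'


Expanding each <count><char> pair:
  9C -> 'CCCCCCCCC'
  2C -> 'CC'
  7C -> 'CCCCCCC'
  5B -> 'BBBBB'
  2B -> 'BB'
  5A -> 'AAAAA'

Decoded = CCCCCCCCCCCCCCCCCCBBBBBBBAAAAA


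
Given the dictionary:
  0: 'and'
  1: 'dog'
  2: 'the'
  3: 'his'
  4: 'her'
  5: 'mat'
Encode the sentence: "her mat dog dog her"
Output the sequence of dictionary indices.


Look up each word in the dictionary:
  'her' -> 4
  'mat' -> 5
  'dog' -> 1
  'dog' -> 1
  'her' -> 4

Encoded: [4, 5, 1, 1, 4]


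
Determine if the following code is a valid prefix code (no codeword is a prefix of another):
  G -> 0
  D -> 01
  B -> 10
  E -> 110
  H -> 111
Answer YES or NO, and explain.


Checking each pair (does one codeword prefix another?):
  G='0' vs D='01': prefix -- VIOLATION

NO -- this is NOT a valid prefix code. G (0) is a prefix of D (01).


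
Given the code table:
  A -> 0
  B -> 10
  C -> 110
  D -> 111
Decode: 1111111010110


Decoding:
111 -> D
111 -> D
10 -> B
10 -> B
110 -> C


Result: DDBBC


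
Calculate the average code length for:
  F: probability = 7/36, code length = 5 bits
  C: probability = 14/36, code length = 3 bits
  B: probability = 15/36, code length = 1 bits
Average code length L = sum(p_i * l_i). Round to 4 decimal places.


Weighted contributions p_i * l_i:
  F: (7/36) * 5 = 35/36
  C: (14/36) * 3 = 42/36
  B: (15/36) * 1 = 15/36
Sum = (35 + 42 + 15)/36 = 92/36

L = 92/36 = 2.5556 bits/symbol


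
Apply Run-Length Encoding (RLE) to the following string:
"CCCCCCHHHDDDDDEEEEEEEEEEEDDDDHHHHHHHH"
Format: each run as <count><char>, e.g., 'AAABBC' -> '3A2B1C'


Scanning runs left to right:
  i=0: run of 'C' x 6 -> '6C'
  i=6: run of 'H' x 3 -> '3H'
  i=9: run of 'D' x 5 -> '5D'
  i=14: run of 'E' x 11 -> '11E'
  i=25: run of 'D' x 4 -> '4D'
  i=29: run of 'H' x 8 -> '8H'

RLE = 6C3H5D11E4D8H


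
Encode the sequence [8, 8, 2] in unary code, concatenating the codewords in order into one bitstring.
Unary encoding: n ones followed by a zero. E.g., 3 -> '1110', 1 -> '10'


Encode each number as n ones followed by a terminating 0:
  8 -> 111111110 (9 bits)
  8 -> 111111110 (9 bits)
  2 -> 110 (3 bits)
Total length = 9 + 9 + 3 = 21 bits.

Unary([8, 8, 2]) = 111111110111111110110 (21 bits)


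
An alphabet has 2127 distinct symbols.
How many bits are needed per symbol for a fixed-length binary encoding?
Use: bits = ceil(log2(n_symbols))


log2(2127) = 11.0546
Bracket: 2^11 = 2048 < 2127 <= 2^12 = 4096
So ceil(log2(2127)) = 12

bits = ceil(log2(2127)) = ceil(11.0546) = 12 bits


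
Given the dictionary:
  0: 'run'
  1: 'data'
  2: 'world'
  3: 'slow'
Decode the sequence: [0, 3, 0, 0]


Look up each index in the dictionary:
  0 -> 'run'
  3 -> 'slow'
  0 -> 'run'
  0 -> 'run'

Decoded: "run slow run run"


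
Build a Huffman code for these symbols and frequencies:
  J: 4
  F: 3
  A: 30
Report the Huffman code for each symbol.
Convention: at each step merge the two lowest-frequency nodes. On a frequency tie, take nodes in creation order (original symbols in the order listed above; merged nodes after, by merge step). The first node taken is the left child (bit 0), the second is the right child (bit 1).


Huffman tree construction:
Step 1: Merge F(3) + J(4) = 7
Step 2: Merge (F+J)(7) + A(30) = 37
Read each symbol's code off the tree from the root (left child = 0, right child = 1).

Codes:
  J: 01 (length 2)
  F: 00 (length 2)
  A: 1 (length 1)
Average code length: 44/37 = 1.1892 bits/symbol


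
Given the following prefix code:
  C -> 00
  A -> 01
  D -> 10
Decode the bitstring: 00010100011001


Decoding step by step:
Bits 00 -> C
Bits 01 -> A
Bits 01 -> A
Bits 00 -> C
Bits 01 -> A
Bits 10 -> D
Bits 01 -> A


Decoded message: CAACADA


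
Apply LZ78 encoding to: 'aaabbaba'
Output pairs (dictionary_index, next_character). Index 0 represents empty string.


LZ78 encoding steps:
Dictionary: {0: ''}
Step 1: w='' (idx 0), next='a' -> output (0, 'a'), add 'a' as idx 1
Step 2: w='a' (idx 1), next='a' -> output (1, 'a'), add 'aa' as idx 2
Step 3: w='' (idx 0), next='b' -> output (0, 'b'), add 'b' as idx 3
Step 4: w='b' (idx 3), next='a' -> output (3, 'a'), add 'ba' as idx 4
Step 5: w='ba' (idx 4), end of input -> output (4, '')


Encoded: [(0, 'a'), (1, 'a'), (0, 'b'), (3, 'a'), (4, '')]


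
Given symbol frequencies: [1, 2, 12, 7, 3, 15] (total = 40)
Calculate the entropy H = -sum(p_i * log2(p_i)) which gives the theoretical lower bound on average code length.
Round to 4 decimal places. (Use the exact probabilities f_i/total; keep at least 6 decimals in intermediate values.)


Per-symbol terms -p_i * log2(p_i) with p_i = f_i/40:
  p = 1/40 = 0.025000: log2(p) = -5.321928, -p*log2(p) = 0.133048
  p = 2/40 = 0.050000: log2(p) = -4.321928, -p*log2(p) = 0.216096
  p = 12/40 = 0.300000: log2(p) = -1.736966, -p*log2(p) = 0.521090
  p = 7/40 = 0.175000: log2(p) = -2.514573, -p*log2(p) = 0.440050
  p = 3/40 = 0.075000: log2(p) = -3.736966, -p*log2(p) = 0.280272
  p = 15/40 = 0.375000: log2(p) = -1.415037, -p*log2(p) = 0.530639
H = 0.133048 + 0.216096 + 0.521090 + 0.440050 + 0.280272 + 0.530639 = 2.121195

H = 2.1212 bits/symbol


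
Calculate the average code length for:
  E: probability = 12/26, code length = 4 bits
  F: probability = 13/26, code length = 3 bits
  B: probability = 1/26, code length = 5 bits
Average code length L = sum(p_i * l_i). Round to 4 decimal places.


Weighted contributions p_i * l_i:
  E: (12/26) * 4 = 48/26
  F: (13/26) * 3 = 39/26
  B: (1/26) * 5 = 5/26
Sum = (48 + 39 + 5)/26 = 92/26

L = 92/26 = 3.5385 bits/symbol
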